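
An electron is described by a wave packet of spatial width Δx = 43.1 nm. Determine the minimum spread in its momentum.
1.223 × 10^-27 kg·m/s

For a wave packet, the spatial width Δx and momentum spread Δp are related by the uncertainty principle:
ΔxΔp ≥ ℏ/2

The minimum momentum spread is:
Δp_min = ℏ/(2Δx)
Δp_min = (1.055e-34 J·s) / (2 × 4.310e-08 m)
Δp_min = 1.223e-27 kg·m/s

A wave packet cannot have both a well-defined position and well-defined momentum.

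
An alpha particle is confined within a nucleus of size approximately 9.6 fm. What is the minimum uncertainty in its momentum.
5.493 × 10^-21 kg·m/s

Using the Heisenberg uncertainty principle:
ΔxΔp ≥ ℏ/2

With Δx ≈ L = 9.600e-15 m (the confinement size):
Δp_min = ℏ/(2Δx)
Δp_min = (1.055e-34 J·s) / (2 × 9.600e-15 m)
Δp_min = 5.493e-21 kg·m/s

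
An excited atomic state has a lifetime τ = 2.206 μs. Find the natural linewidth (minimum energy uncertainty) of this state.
149.187 peV

Using the energy-time uncertainty principle:
ΔEΔt ≥ ℏ/2

The lifetime τ represents the time uncertainty Δt.
The natural linewidth (minimum energy uncertainty) is:

ΔE = ℏ/(2τ)
ΔE = (1.055e-34 J·s) / (2 × 2.206e-06 s)
ΔE = 2.390e-29 J = 149.187 peV

This natural linewidth limits the precision of spectroscopic measurements.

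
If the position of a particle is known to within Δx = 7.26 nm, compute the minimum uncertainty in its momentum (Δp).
7.263 × 10^-27 kg·m/s

Using the Heisenberg uncertainty principle:
ΔxΔp ≥ ℏ/2

The minimum uncertainty in momentum is:
Δp_min = ℏ/(2Δx)
Δp_min = (1.055e-34 J·s) / (2 × 7.260e-09 m)
Δp_min = 7.263e-27 kg·m/s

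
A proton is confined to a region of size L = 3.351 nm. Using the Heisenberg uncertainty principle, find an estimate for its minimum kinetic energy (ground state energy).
461.961 neV

Using the uncertainty principle to estimate ground state energy:

1. The position uncertainty is approximately the confinement size:
   Δx ≈ L = 3.351e-09 m

2. From ΔxΔp ≥ ℏ/2, the minimum momentum uncertainty is:
   Δp ≈ ℏ/(2L) = 1.574e-26 kg·m/s

3. The kinetic energy is approximately:
   KE ≈ (Δp)²/(2m) = (1.574e-26)²/(2 × 1.673e-27 kg)
   KE ≈ 7.401e-26 J = 461.961 neV

This is an order-of-magnitude estimate of the ground state energy.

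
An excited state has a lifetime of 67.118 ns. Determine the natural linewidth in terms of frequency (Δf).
1.186 MHz

Using the energy-time uncertainty principle and E = hf:
ΔEΔt ≥ ℏ/2
hΔf·Δt ≥ ℏ/2

The minimum frequency uncertainty is:
Δf = ℏ/(2hτ) = 1/(4πτ)
Δf = 1/(4π × 6.712e-08 s)
Δf = 1.186e+06 Hz = 1.186 MHz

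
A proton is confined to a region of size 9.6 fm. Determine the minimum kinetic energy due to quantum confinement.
56.287 keV

Using the uncertainty principle:

1. Position uncertainty: Δx ≈ 9.600e-15 m
2. Minimum momentum uncertainty: Δp = ℏ/(2Δx) = 5.493e-21 kg·m/s
3. Minimum kinetic energy:
   KE = (Δp)²/(2m) = (5.493e-21)²/(2 × 1.673e-27 kg)
   KE = 9.018e-15 J = 56.287 keV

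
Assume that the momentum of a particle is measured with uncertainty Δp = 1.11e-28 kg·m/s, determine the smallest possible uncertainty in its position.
475.032 nm

Using the Heisenberg uncertainty principle:
ΔxΔp ≥ ℏ/2

The minimum uncertainty in position is:
Δx_min = ℏ/(2Δp)
Δx_min = (1.055e-34 J·s) / (2 × 1.110e-28 kg·m/s)
Δx_min = 4.750e-07 m = 475.032 nm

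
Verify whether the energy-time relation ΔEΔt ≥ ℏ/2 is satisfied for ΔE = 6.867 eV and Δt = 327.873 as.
Yes, it satisfies the uncertainty relation.

Calculate the product ΔEΔt:
ΔE = 6.867 eV = 1.100e-18 J
ΔEΔt = (1.100e-18 J) × (3.279e-16 s)
ΔEΔt = 3.607e-34 J·s

Compare to the minimum allowed value ℏ/2:
ℏ/2 = 5.273e-35 J·s

Since ΔEΔt = 3.607e-34 J·s ≥ 5.273e-35 J·s = ℏ/2,
this satisfies the uncertainty relation.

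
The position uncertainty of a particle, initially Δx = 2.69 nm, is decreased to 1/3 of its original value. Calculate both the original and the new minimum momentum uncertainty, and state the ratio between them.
Original Δp_min = 1.960 × 10^-26 kg·m/s; new Δp'_min = 5.881 × 10^-26 kg·m/s; ratio Δp'_min/Δp_min = 3.

From the uncertainty principle ΔxΔp ≥ ℏ/2, the minimum momentum uncertainty is Δp_min = ℏ/(2Δx).

Original (Δx = 2.69 nm = 2.690e-09 m):
Δp_min = (1.055e-34 J·s)/(2 × 2.690e-09 m) = 1.960e-26 kg·m/s

When Δx → (1/3)Δx:
Δp'_min = ℏ/(2 × (1/3)Δx) = 3 × ℏ/(2Δx) = 3 × Δp_min
Δp'_min = 3 × 1.960e-26 kg·m/s = 5.881e-26 kg·m/s

Since Δp_min ∝ 1/Δx, when Δx is decreased to 1/3 of its original value, Δp_min increases to 3 times its original value.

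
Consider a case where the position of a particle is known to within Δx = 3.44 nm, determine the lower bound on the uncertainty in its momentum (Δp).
1.533 × 10^-26 kg·m/s

Using the Heisenberg uncertainty principle:
ΔxΔp ≥ ℏ/2

The minimum uncertainty in momentum is:
Δp_min = ℏ/(2Δx)
Δp_min = (1.055e-34 J·s) / (2 × 3.440e-09 m)
Δp_min = 1.533e-26 kg·m/s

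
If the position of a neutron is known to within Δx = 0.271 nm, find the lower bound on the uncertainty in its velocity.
116.166 m/s

Using the Heisenberg uncertainty principle and Δp = mΔv:
ΔxΔp ≥ ℏ/2
Δx(mΔv) ≥ ℏ/2

The minimum uncertainty in velocity is:
Δv_min = ℏ/(2mΔx)
Δv_min = (1.055e-34 J·s) / (2 × 1.675e-27 kg × 2.710e-10 m)
Δv_min = 1.162e+02 m/s = 116.166 m/s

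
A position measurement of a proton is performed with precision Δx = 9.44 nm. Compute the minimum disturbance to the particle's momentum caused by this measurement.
5.586 × 10^-27 kg·m/s

The uncertainty principle implies that measuring position disturbs momentum:
ΔxΔp ≥ ℏ/2

When we measure position with precision Δx, we necessarily introduce a momentum uncertainty:
Δp ≥ ℏ/(2Δx)
Δp_min = (1.055e-34 J·s) / (2 × 9.440e-09 m)
Δp_min = 5.586e-27 kg·m/s

The more precisely we measure position, the greater the momentum disturbance.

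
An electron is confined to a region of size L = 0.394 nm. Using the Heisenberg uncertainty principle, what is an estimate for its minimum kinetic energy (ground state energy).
61.358 meV

Using the uncertainty principle to estimate ground state energy:

1. The position uncertainty is approximately the confinement size:
   Δx ≈ L = 3.940e-10 m

2. From ΔxΔp ≥ ℏ/2, the minimum momentum uncertainty is:
   Δp ≈ ℏ/(2L) = 1.338e-25 kg·m/s

3. The kinetic energy is approximately:
   KE ≈ (Δp)²/(2m) = (1.338e-25)²/(2 × 9.109e-31 kg)
   KE ≈ 9.831e-21 J = 61.358 meV

This is an order-of-magnitude estimate of the ground state energy.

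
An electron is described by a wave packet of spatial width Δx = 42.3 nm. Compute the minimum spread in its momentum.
1.247 × 10^-27 kg·m/s

For a wave packet, the spatial width Δx and momentum spread Δp are related by the uncertainty principle:
ΔxΔp ≥ ℏ/2

The minimum momentum spread is:
Δp_min = ℏ/(2Δx)
Δp_min = (1.055e-34 J·s) / (2 × 4.230e-08 m)
Δp_min = 1.247e-27 kg·m/s

A wave packet cannot have both a well-defined position and well-defined momentum.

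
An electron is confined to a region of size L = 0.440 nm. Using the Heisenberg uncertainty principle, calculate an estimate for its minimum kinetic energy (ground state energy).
49.199 meV

Using the uncertainty principle to estimate ground state energy:

1. The position uncertainty is approximately the confinement size:
   Δx ≈ L = 4.400e-10 m

2. From ΔxΔp ≥ ℏ/2, the minimum momentum uncertainty is:
   Δp ≈ ℏ/(2L) = 1.198e-25 kg·m/s

3. The kinetic energy is approximately:
   KE ≈ (Δp)²/(2m) = (1.198e-25)²/(2 × 9.109e-31 kg)
   KE ≈ 7.883e-21 J = 49.199 meV

This is an order-of-magnitude estimate of the ground state energy.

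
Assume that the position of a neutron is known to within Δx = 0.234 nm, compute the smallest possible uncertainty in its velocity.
134.535 m/s

Using the Heisenberg uncertainty principle and Δp = mΔv:
ΔxΔp ≥ ℏ/2
Δx(mΔv) ≥ ℏ/2

The minimum uncertainty in velocity is:
Δv_min = ℏ/(2mΔx)
Δv_min = (1.055e-34 J·s) / (2 × 1.675e-27 kg × 2.340e-10 m)
Δv_min = 1.345e+02 m/s = 134.535 m/s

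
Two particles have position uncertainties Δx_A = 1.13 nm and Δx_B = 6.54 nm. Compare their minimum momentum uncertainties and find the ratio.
Particle A has the larger minimum momentum uncertainty, by a factor of 5.79.

For each particle, the minimum momentum uncertainty is Δp_min = ℏ/(2Δx):

Particle A: Δp_A = ℏ/(2×1.130e-09 m) = 4.666e-26 kg·m/s
Particle B: Δp_B = ℏ/(2×6.540e-09 m) = 8.062e-27 kg·m/s

Ratio: Δp_A/Δp_B = 5.79

Since Δp_min ∝ 1/Δx, the particle with smaller position uncertainty (A) has larger momentum uncertainty.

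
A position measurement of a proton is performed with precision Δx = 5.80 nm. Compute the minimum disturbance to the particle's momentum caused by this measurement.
9.091 × 10^-27 kg·m/s

The uncertainty principle implies that measuring position disturbs momentum:
ΔxΔp ≥ ℏ/2

When we measure position with precision Δx, we necessarily introduce a momentum uncertainty:
Δp ≥ ℏ/(2Δx)
Δp_min = (1.055e-34 J·s) / (2 × 5.800e-09 m)
Δp_min = 9.091e-27 kg·m/s

The more precisely we measure position, the greater the momentum disturbance.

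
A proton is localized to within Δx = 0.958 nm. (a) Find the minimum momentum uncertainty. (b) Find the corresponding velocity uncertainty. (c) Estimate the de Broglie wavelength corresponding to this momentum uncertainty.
(a) Δp_min = 5.504 × 10^-26 kg·m/s
(b) Δv_min = 32.907 m/s
(c) λ_dB = 12.039 nm

Step-by-step:

(a) From the uncertainty principle:
Δp_min = ℏ/(2Δx) = (1.055e-34 J·s)/(2 × 9.580e-10 m) = 5.504e-26 kg·m/s

(b) The velocity uncertainty:
Δv = Δp/m = (5.504e-26 kg·m/s)/(1.673e-27 kg) = 3.291e+01 m/s = 32.907 m/s

(c) The de Broglie wavelength for this momentum:
λ = h/p = (6.626e-34 J·s)/(5.504e-26 kg·m/s) = 1.204e-08 m = 12.039 nm

Note: The de Broglie wavelength is comparable to the localization size, as expected from wave-particle duality.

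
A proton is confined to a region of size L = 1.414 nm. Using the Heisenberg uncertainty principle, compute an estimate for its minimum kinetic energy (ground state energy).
2.595 μeV

Using the uncertainty principle to estimate ground state energy:

1. The position uncertainty is approximately the confinement size:
   Δx ≈ L = 1.414e-09 m

2. From ΔxΔp ≥ ℏ/2, the minimum momentum uncertainty is:
   Δp ≈ ℏ/(2L) = 3.729e-26 kg·m/s

3. The kinetic energy is approximately:
   KE ≈ (Δp)²/(2m) = (3.729e-26)²/(2 × 1.673e-27 kg)
   KE ≈ 4.157e-25 J = 2.595 μeV

This is an order-of-magnitude estimate of the ground state energy.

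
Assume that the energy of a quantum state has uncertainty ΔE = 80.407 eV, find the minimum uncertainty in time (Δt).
4.093 as

Using the energy-time uncertainty principle:
ΔEΔt ≥ ℏ/2

The minimum uncertainty in time is:
Δt_min = ℏ/(2ΔE)
Δt_min = (1.055e-34 J·s) / (2 × 1.288e-17 J)
Δt_min = 4.093e-18 s = 4.093 as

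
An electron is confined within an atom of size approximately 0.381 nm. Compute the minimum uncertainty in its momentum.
1.384 × 10^-25 kg·m/s

Using the Heisenberg uncertainty principle:
ΔxΔp ≥ ℏ/2

With Δx ≈ L = 3.810e-10 m (the confinement size):
Δp_min = ℏ/(2Δx)
Δp_min = (1.055e-34 J·s) / (2 × 3.810e-10 m)
Δp_min = 1.384e-25 kg·m/s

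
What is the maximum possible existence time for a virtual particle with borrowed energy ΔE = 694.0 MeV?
4.742 × 10^-25 s

Using the energy-time uncertainty principle:
ΔEΔt ≥ ℏ/2

For a virtual particle borrowing energy ΔE, the maximum lifetime is:
Δt_max = ℏ/(2ΔE)

Converting energy:
ΔE = 694.0 MeV = 1.112e-10 J

Δt_max = (1.055e-34 J·s) / (2 × 1.112e-10 J)
Δt_max = 4.742e-25 s = 4.742 × 10^-25 s

Virtual particles with higher borrowed energy exist for shorter times.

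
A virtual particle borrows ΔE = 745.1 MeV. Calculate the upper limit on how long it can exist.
4.417 × 10^-25 s

Using the energy-time uncertainty principle:
ΔEΔt ≥ ℏ/2

For a virtual particle borrowing energy ΔE, the maximum lifetime is:
Δt_max = ℏ/(2ΔE)

Converting energy:
ΔE = 745.1 MeV = 1.194e-10 J

Δt_max = (1.055e-34 J·s) / (2 × 1.194e-10 J)
Δt_max = 4.417e-25 s = 4.417 × 10^-25 s

Virtual particles with higher borrowed energy exist for shorter times.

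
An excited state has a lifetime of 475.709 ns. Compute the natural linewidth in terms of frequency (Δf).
167.282 kHz

Using the energy-time uncertainty principle and E = hf:
ΔEΔt ≥ ℏ/2
hΔf·Δt ≥ ℏ/2

The minimum frequency uncertainty is:
Δf = ℏ/(2hτ) = 1/(4πτ)
Δf = 1/(4π × 4.757e-07 s)
Δf = 1.673e+05 Hz = 167.282 kHz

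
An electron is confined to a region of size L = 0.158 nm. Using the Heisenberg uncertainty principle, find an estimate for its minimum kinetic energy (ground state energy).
381.548 meV

Using the uncertainty principle to estimate ground state energy:

1. The position uncertainty is approximately the confinement size:
   Δx ≈ L = 1.580e-10 m

2. From ΔxΔp ≥ ℏ/2, the minimum momentum uncertainty is:
   Δp ≈ ℏ/(2L) = 3.337e-25 kg·m/s

3. The kinetic energy is approximately:
   KE ≈ (Δp)²/(2m) = (3.337e-25)²/(2 × 9.109e-31 kg)
   KE ≈ 6.113e-20 J = 381.548 meV

This is an order-of-magnitude estimate of the ground state energy.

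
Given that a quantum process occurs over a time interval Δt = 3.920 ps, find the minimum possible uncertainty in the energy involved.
83.956 μeV

Using the energy-time uncertainty principle:
ΔEΔt ≥ ℏ/2

The minimum uncertainty in energy is:
ΔE_min = ℏ/(2Δt)
ΔE_min = (1.055e-34 J·s) / (2 × 3.920e-12 s)
ΔE_min = 1.345e-23 J = 83.956 μeV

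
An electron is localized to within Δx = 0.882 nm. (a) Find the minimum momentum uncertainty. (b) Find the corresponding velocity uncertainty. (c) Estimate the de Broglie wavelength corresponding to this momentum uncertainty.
(a) Δp_min = 5.978 × 10^-26 kg·m/s
(b) Δv_min = 65.628 km/s
(c) λ_dB = 11.084 nm

Step-by-step:

(a) From the uncertainty principle:
Δp_min = ℏ/(2Δx) = (1.055e-34 J·s)/(2 × 8.820e-10 m) = 5.978e-26 kg·m/s

(b) The velocity uncertainty:
Δv = Δp/m = (5.978e-26 kg·m/s)/(9.109e-31 kg) = 6.563e+04 m/s = 65.628 km/s

(c) The de Broglie wavelength for this momentum:
λ = h/p = (6.626e-34 J·s)/(5.978e-26 kg·m/s) = 1.108e-08 m = 11.084 nm

Note: The de Broglie wavelength is comparable to the localization size, as expected from wave-particle duality.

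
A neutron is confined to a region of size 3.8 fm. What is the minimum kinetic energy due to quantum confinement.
358.747 keV

Using the uncertainty principle:

1. Position uncertainty: Δx ≈ 3.800e-15 m
2. Minimum momentum uncertainty: Δp = ℏ/(2Δx) = 1.388e-20 kg·m/s
3. Minimum kinetic energy:
   KE = (Δp)²/(2m) = (1.388e-20)²/(2 × 1.675e-27 kg)
   KE = 5.748e-14 J = 358.747 keV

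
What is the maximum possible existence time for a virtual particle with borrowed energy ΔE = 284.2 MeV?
1.158 ys

Using the energy-time uncertainty principle:
ΔEΔt ≥ ℏ/2

For a virtual particle borrowing energy ΔE, the maximum lifetime is:
Δt_max = ℏ/(2ΔE)

Converting energy:
ΔE = 284.2 MeV = 4.553e-11 J

Δt_max = (1.055e-34 J·s) / (2 × 4.553e-11 J)
Δt_max = 1.158e-24 s = 1.158 ys

Virtual particles with higher borrowed energy exist for shorter times.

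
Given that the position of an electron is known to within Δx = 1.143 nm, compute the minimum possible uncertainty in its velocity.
50.642 km/s

Using the Heisenberg uncertainty principle and Δp = mΔv:
ΔxΔp ≥ ℏ/2
Δx(mΔv) ≥ ℏ/2

The minimum uncertainty in velocity is:
Δv_min = ℏ/(2mΔx)
Δv_min = (1.055e-34 J·s) / (2 × 9.109e-31 kg × 1.143e-09 m)
Δv_min = 5.064e+04 m/s = 50.642 km/s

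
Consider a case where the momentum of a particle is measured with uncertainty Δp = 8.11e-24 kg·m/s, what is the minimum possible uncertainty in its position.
6.502 pm

Using the Heisenberg uncertainty principle:
ΔxΔp ≥ ℏ/2

The minimum uncertainty in position is:
Δx_min = ℏ/(2Δp)
Δx_min = (1.055e-34 J·s) / (2 × 8.110e-24 kg·m/s)
Δx_min = 6.502e-12 m = 6.502 pm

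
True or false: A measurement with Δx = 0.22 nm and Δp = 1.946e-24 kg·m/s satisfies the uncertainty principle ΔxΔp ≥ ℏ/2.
Yes, it satisfies the uncertainty principle.

Calculate the product ΔxΔp:
ΔxΔp = (2.200e-10 m) × (1.946e-24 kg·m/s)
ΔxΔp = 4.281e-34 J·s

Compare to the minimum allowed value ℏ/2:
ℏ/2 = 5.273e-35 J·s

Since ΔxΔp = 4.281e-34 J·s ≥ 5.273e-35 J·s = ℏ/2,
the measurement satisfies the uncertainty principle.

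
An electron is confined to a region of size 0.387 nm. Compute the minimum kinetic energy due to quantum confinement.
63.598 meV

Using the uncertainty principle:

1. Position uncertainty: Δx ≈ 3.870e-10 m
2. Minimum momentum uncertainty: Δp = ℏ/(2Δx) = 1.362e-25 kg·m/s
3. Minimum kinetic energy:
   KE = (Δp)²/(2m) = (1.362e-25)²/(2 × 9.109e-31 kg)
   KE = 1.019e-20 J = 63.598 meV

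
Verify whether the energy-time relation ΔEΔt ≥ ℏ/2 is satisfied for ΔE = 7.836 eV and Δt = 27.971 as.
No, it violates the uncertainty relation.

Calculate the product ΔEΔt:
ΔE = 7.836 eV = 1.255e-18 J
ΔEΔt = (1.255e-18 J) × (2.797e-17 s)
ΔEΔt = 3.512e-35 J·s

Compare to the minimum allowed value ℏ/2:
ℏ/2 = 5.273e-35 J·s

Since ΔEΔt = 3.512e-35 J·s < 5.273e-35 J·s = ℏ/2,
this violates the uncertainty relation.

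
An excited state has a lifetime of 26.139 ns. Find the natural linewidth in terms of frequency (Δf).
3.044 MHz

Using the energy-time uncertainty principle and E = hf:
ΔEΔt ≥ ℏ/2
hΔf·Δt ≥ ℏ/2

The minimum frequency uncertainty is:
Δf = ℏ/(2hτ) = 1/(4πτ)
Δf = 1/(4π × 2.614e-08 s)
Δf = 3.044e+06 Hz = 3.044 MHz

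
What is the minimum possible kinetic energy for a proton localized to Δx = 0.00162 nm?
1.977 eV

Localizing a particle requires giving it sufficient momentum uncertainty:

1. From uncertainty principle: Δp ≥ ℏ/(2Δx)
   Δp_min = (1.055e-34 J·s) / (2 × 1.620e-12 m)
   Δp_min = 3.255e-23 kg·m/s

2. This momentum uncertainty corresponds to kinetic energy:
   KE ≈ (Δp)²/(2m) = (3.255e-23)²/(2 × 1.673e-27 kg)
   KE = 3.167e-19 J = 1.977 eV

Tighter localization requires more energy.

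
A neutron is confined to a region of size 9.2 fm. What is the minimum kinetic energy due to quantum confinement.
61.204 keV

Using the uncertainty principle:

1. Position uncertainty: Δx ≈ 9.200e-15 m
2. Minimum momentum uncertainty: Δp = ℏ/(2Δx) = 5.731e-21 kg·m/s
3. Minimum kinetic energy:
   KE = (Δp)²/(2m) = (5.731e-21)²/(2 × 1.675e-27 kg)
   KE = 9.806e-15 J = 61.204 keV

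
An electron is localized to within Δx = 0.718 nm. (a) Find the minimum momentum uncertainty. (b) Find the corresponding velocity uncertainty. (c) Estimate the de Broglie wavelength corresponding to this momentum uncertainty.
(a) Δp_min = 7.344 × 10^-26 kg·m/s
(b) Δv_min = 80.618 km/s
(c) λ_dB = 9.023 nm

Step-by-step:

(a) From the uncertainty principle:
Δp_min = ℏ/(2Δx) = (1.055e-34 J·s)/(2 × 7.180e-10 m) = 7.344e-26 kg·m/s

(b) The velocity uncertainty:
Δv = Δp/m = (7.344e-26 kg·m/s)/(9.109e-31 kg) = 8.062e+04 m/s = 80.618 km/s

(c) The de Broglie wavelength for this momentum:
λ = h/p = (6.626e-34 J·s)/(7.344e-26 kg·m/s) = 9.023e-09 m = 9.023 nm

Note: The de Broglie wavelength is comparable to the localization size, as expected from wave-particle duality.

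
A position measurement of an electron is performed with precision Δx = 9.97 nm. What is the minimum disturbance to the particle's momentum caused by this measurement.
5.289 × 10^-27 kg·m/s

The uncertainty principle implies that measuring position disturbs momentum:
ΔxΔp ≥ ℏ/2

When we measure position with precision Δx, we necessarily introduce a momentum uncertainty:
Δp ≥ ℏ/(2Δx)
Δp_min = (1.055e-34 J·s) / (2 × 9.970e-09 m)
Δp_min = 5.289e-27 kg·m/s

The more precisely we measure position, the greater the momentum disturbance.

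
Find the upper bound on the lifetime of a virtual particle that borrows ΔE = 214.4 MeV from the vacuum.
1.535 ys

Using the energy-time uncertainty principle:
ΔEΔt ≥ ℏ/2

For a virtual particle borrowing energy ΔE, the maximum lifetime is:
Δt_max = ℏ/(2ΔE)

Converting energy:
ΔE = 214.4 MeV = 3.435e-11 J

Δt_max = (1.055e-34 J·s) / (2 × 3.435e-11 J)
Δt_max = 1.535e-24 s = 1.535 ys

Virtual particles with higher borrowed energy exist for shorter times.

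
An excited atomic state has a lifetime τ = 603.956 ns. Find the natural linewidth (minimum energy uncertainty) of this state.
544.917 peV

Using the energy-time uncertainty principle:
ΔEΔt ≥ ℏ/2

The lifetime τ represents the time uncertainty Δt.
The natural linewidth (minimum energy uncertainty) is:

ΔE = ℏ/(2τ)
ΔE = (1.055e-34 J·s) / (2 × 6.040e-07 s)
ΔE = 8.731e-29 J = 544.917 peV

This natural linewidth limits the precision of spectroscopic measurements.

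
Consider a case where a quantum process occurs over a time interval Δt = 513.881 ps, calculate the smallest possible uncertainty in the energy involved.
640.432 neV

Using the energy-time uncertainty principle:
ΔEΔt ≥ ℏ/2

The minimum uncertainty in energy is:
ΔE_min = ℏ/(2Δt)
ΔE_min = (1.055e-34 J·s) / (2 × 5.139e-10 s)
ΔE_min = 1.026e-25 J = 640.432 neV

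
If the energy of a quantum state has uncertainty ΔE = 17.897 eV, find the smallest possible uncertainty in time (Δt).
18.389 as

Using the energy-time uncertainty principle:
ΔEΔt ≥ ℏ/2

The minimum uncertainty in time is:
Δt_min = ℏ/(2ΔE)
Δt_min = (1.055e-34 J·s) / (2 × 2.867e-18 J)
Δt_min = 1.839e-17 s = 18.389 as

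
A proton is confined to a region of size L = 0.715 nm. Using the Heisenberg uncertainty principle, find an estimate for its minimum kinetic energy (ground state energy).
10.147 μeV

Using the uncertainty principle to estimate ground state energy:

1. The position uncertainty is approximately the confinement size:
   Δx ≈ L = 7.150e-10 m

2. From ΔxΔp ≥ ℏ/2, the minimum momentum uncertainty is:
   Δp ≈ ℏ/(2L) = 7.375e-26 kg·m/s

3. The kinetic energy is approximately:
   KE ≈ (Δp)²/(2m) = (7.375e-26)²/(2 × 1.673e-27 kg)
   KE ≈ 1.626e-24 J = 10.147 μeV

This is an order-of-magnitude estimate of the ground state energy.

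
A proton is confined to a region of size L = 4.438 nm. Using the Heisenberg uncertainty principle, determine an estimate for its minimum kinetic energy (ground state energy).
263.378 neV

Using the uncertainty principle to estimate ground state energy:

1. The position uncertainty is approximately the confinement size:
   Δx ≈ L = 4.438e-09 m

2. From ΔxΔp ≥ ℏ/2, the minimum momentum uncertainty is:
   Δp ≈ ℏ/(2L) = 1.188e-26 kg·m/s

3. The kinetic energy is approximately:
   KE ≈ (Δp)²/(2m) = (1.188e-26)²/(2 × 1.673e-27 kg)
   KE ≈ 4.220e-26 J = 263.378 neV

This is an order-of-magnitude estimate of the ground state energy.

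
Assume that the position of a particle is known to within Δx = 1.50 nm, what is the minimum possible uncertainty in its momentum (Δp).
3.515 × 10^-26 kg·m/s

Using the Heisenberg uncertainty principle:
ΔxΔp ≥ ℏ/2

The minimum uncertainty in momentum is:
Δp_min = ℏ/(2Δx)
Δp_min = (1.055e-34 J·s) / (2 × 1.500e-09 m)
Δp_min = 3.515e-26 kg·m/s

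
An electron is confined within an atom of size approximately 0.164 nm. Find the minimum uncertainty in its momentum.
3.215 × 10^-25 kg·m/s

Using the Heisenberg uncertainty principle:
ΔxΔp ≥ ℏ/2

With Δx ≈ L = 1.640e-10 m (the confinement size):
Δp_min = ℏ/(2Δx)
Δp_min = (1.055e-34 J·s) / (2 × 1.640e-10 m)
Δp_min = 3.215e-25 kg·m/s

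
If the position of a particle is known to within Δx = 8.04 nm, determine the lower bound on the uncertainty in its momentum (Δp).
6.558 × 10^-27 kg·m/s

Using the Heisenberg uncertainty principle:
ΔxΔp ≥ ℏ/2

The minimum uncertainty in momentum is:
Δp_min = ℏ/(2Δx)
Δp_min = (1.055e-34 J·s) / (2 × 8.040e-09 m)
Δp_min = 6.558e-27 kg·m/s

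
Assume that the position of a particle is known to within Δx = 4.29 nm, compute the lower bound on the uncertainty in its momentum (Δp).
1.229 × 10^-26 kg·m/s

Using the Heisenberg uncertainty principle:
ΔxΔp ≥ ℏ/2

The minimum uncertainty in momentum is:
Δp_min = ℏ/(2Δx)
Δp_min = (1.055e-34 J·s) / (2 × 4.290e-09 m)
Δp_min = 1.229e-26 kg·m/s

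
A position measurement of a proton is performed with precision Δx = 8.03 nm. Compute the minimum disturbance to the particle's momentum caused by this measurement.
6.566 × 10^-27 kg·m/s

The uncertainty principle implies that measuring position disturbs momentum:
ΔxΔp ≥ ℏ/2

When we measure position with precision Δx, we necessarily introduce a momentum uncertainty:
Δp ≥ ℏ/(2Δx)
Δp_min = (1.055e-34 J·s) / (2 × 8.030e-09 m)
Δp_min = 6.566e-27 kg·m/s

The more precisely we measure position, the greater the momentum disturbance.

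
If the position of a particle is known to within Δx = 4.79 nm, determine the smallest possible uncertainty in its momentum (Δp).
1.101 × 10^-26 kg·m/s

Using the Heisenberg uncertainty principle:
ΔxΔp ≥ ℏ/2

The minimum uncertainty in momentum is:
Δp_min = ℏ/(2Δx)
Δp_min = (1.055e-34 J·s) / (2 × 4.790e-09 m)
Δp_min = 1.101e-26 kg·m/s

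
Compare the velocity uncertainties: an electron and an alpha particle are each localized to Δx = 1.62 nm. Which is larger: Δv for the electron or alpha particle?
The electron has the larger minimum velocity uncertainty, by a ratio of 7294.3.

For both particles, Δp_min = ℏ/(2Δx) = 3.255e-26 kg·m/s (same for both).

The velocity uncertainty is Δv = Δp/m:
- electron: Δv = 3.255e-26 / 9.109e-31 = 3.573e+04 m/s = 35.731 km/s
- alpha particle: Δv = 3.255e-26 / 6.645e-27 = 4.898e+00 m/s = 4.898 m/s

Ratio: 3.573e+04 / 4.898e+00 = 7294.3

The lighter particle has larger velocity uncertainty because Δv ∝ 1/m.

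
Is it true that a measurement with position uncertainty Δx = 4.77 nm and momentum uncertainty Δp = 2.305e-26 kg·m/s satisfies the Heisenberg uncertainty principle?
Yes, it satisfies the uncertainty principle.

Calculate the product ΔxΔp:
ΔxΔp = (4.770e-09 m) × (2.305e-26 kg·m/s)
ΔxΔp = 1.099e-34 J·s

Compare to the minimum allowed value ℏ/2:
ℏ/2 = 5.273e-35 J·s

Since ΔxΔp = 1.099e-34 J·s ≥ 5.273e-35 J·s = ℏ/2,
the measurement satisfies the uncertainty principle.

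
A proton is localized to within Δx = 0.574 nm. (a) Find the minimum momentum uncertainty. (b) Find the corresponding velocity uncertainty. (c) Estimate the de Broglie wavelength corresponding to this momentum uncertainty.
(a) Δp_min = 9.186 × 10^-26 kg·m/s
(b) Δv_min = 54.921 m/s
(c) λ_dB = 7.213 nm

Step-by-step:

(a) From the uncertainty principle:
Δp_min = ℏ/(2Δx) = (1.055e-34 J·s)/(2 × 5.740e-10 m) = 9.186e-26 kg·m/s

(b) The velocity uncertainty:
Δv = Δp/m = (9.186e-26 kg·m/s)/(1.673e-27 kg) = 5.492e+01 m/s = 54.921 m/s

(c) The de Broglie wavelength for this momentum:
λ = h/p = (6.626e-34 J·s)/(9.186e-26 kg·m/s) = 7.213e-09 m = 7.213 nm

Note: The de Broglie wavelength is comparable to the localization size, as expected from wave-particle duality.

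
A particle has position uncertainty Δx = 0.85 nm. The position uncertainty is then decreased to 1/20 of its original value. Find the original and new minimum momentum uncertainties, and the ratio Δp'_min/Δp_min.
Original Δp_min = 6.203 × 10^-26 kg·m/s; new Δp'_min = 1.241 × 10^-24 kg·m/s; ratio Δp'_min/Δp_min = 20.

From the uncertainty principle ΔxΔp ≥ ℏ/2, the minimum momentum uncertainty is Δp_min = ℏ/(2Δx).

Original (Δx = 0.85 nm = 8.500e-10 m):
Δp_min = (1.055e-34 J·s)/(2 × 8.500e-10 m) = 6.203e-26 kg·m/s

When Δx → (1/20)Δx:
Δp'_min = ℏ/(2 × (1/20)Δx) = 20 × ℏ/(2Δx) = 20 × Δp_min
Δp'_min = 20 × 6.203e-26 kg·m/s = 1.241e-24 kg·m/s

Since Δp_min ∝ 1/Δx, when Δx is decreased to 1/20 of its original value, Δp_min increases to 20 times its original value.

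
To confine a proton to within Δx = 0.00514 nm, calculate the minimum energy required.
196.349 meV

Localizing a particle requires giving it sufficient momentum uncertainty:

1. From uncertainty principle: Δp ≥ ℏ/(2Δx)
   Δp_min = (1.055e-34 J·s) / (2 × 5.140e-12 m)
   Δp_min = 1.026e-23 kg·m/s

2. This momentum uncertainty corresponds to kinetic energy:
   KE ≈ (Δp)²/(2m) = (1.026e-23)²/(2 × 1.673e-27 kg)
   KE = 3.146e-20 J = 196.349 meV

Tighter localization requires more energy.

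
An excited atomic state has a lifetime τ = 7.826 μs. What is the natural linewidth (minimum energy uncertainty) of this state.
42.053 peV

Using the energy-time uncertainty principle:
ΔEΔt ≥ ℏ/2

The lifetime τ represents the time uncertainty Δt.
The natural linewidth (minimum energy uncertainty) is:

ΔE = ℏ/(2τ)
ΔE = (1.055e-34 J·s) / (2 × 7.826e-06 s)
ΔE = 6.738e-30 J = 42.053 peV

This natural linewidth limits the precision of spectroscopic measurements.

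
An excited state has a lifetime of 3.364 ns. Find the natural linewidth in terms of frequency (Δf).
23.656 MHz

Using the energy-time uncertainty principle and E = hf:
ΔEΔt ≥ ℏ/2
hΔf·Δt ≥ ℏ/2

The minimum frequency uncertainty is:
Δf = ℏ/(2hτ) = 1/(4πτ)
Δf = 1/(4π × 3.364e-09 s)
Δf = 2.366e+07 Hz = 23.656 MHz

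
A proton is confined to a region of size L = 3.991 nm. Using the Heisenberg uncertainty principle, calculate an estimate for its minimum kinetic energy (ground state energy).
325.680 neV

Using the uncertainty principle to estimate ground state energy:

1. The position uncertainty is approximately the confinement size:
   Δx ≈ L = 3.991e-09 m

2. From ΔxΔp ≥ ℏ/2, the minimum momentum uncertainty is:
   Δp ≈ ℏ/(2L) = 1.321e-26 kg·m/s

3. The kinetic energy is approximately:
   KE ≈ (Δp)²/(2m) = (1.321e-26)²/(2 × 1.673e-27 kg)
   KE ≈ 5.218e-26 J = 325.680 neV

This is an order-of-magnitude estimate of the ground state energy.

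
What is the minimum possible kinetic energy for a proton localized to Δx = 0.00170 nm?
1.795 eV

Localizing a particle requires giving it sufficient momentum uncertainty:

1. From uncertainty principle: Δp ≥ ℏ/(2Δx)
   Δp_min = (1.055e-34 J·s) / (2 × 1.700e-12 m)
   Δp_min = 3.102e-23 kg·m/s

2. This momentum uncertainty corresponds to kinetic energy:
   KE ≈ (Δp)²/(2m) = (3.102e-23)²/(2 × 1.673e-27 kg)
   KE = 2.876e-19 J = 1.795 eV

Tighter localization requires more energy.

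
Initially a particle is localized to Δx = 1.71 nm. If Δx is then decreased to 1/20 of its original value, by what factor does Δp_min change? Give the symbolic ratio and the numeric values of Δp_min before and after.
Original Δp_min = 3.084 × 10^-26 kg·m/s; new Δp'_min = 6.167 × 10^-25 kg·m/s; ratio Δp'_min/Δp_min = 20.

From the uncertainty principle ΔxΔp ≥ ℏ/2, the minimum momentum uncertainty is Δp_min = ℏ/(2Δx).

Original (Δx = 1.71 nm = 1.710e-09 m):
Δp_min = (1.055e-34 J·s)/(2 × 1.710e-09 m) = 3.084e-26 kg·m/s

When Δx → (1/20)Δx:
Δp'_min = ℏ/(2 × (1/20)Δx) = 20 × ℏ/(2Δx) = 20 × Δp_min
Δp'_min = 20 × 3.084e-26 kg·m/s = 6.167e-25 kg·m/s

Since Δp_min ∝ 1/Δx, when Δx is decreased to 1/20 of its original value, Δp_min increases to 20 times its original value.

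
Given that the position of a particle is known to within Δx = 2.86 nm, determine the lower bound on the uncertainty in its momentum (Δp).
1.844 × 10^-26 kg·m/s

Using the Heisenberg uncertainty principle:
ΔxΔp ≥ ℏ/2

The minimum uncertainty in momentum is:
Δp_min = ℏ/(2Δx)
Δp_min = (1.055e-34 J·s) / (2 × 2.860e-09 m)
Δp_min = 1.844e-26 kg·m/s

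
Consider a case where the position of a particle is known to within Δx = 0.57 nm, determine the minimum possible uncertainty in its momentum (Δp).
9.251 × 10^-26 kg·m/s

Using the Heisenberg uncertainty principle:
ΔxΔp ≥ ℏ/2

The minimum uncertainty in momentum is:
Δp_min = ℏ/(2Δx)
Δp_min = (1.055e-34 J·s) / (2 × 5.700e-10 m)
Δp_min = 9.251e-26 kg·m/s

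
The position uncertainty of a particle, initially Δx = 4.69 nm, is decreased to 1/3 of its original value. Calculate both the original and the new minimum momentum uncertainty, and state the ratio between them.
Original Δp_min = 1.124 × 10^-26 kg·m/s; new Δp'_min = 3.373 × 10^-26 kg·m/s; ratio Δp'_min/Δp_min = 3.

From the uncertainty principle ΔxΔp ≥ ℏ/2, the minimum momentum uncertainty is Δp_min = ℏ/(2Δx).

Original (Δx = 4.69 nm = 4.690e-09 m):
Δp_min = (1.055e-34 J·s)/(2 × 4.690e-09 m) = 1.124e-26 kg·m/s

When Δx → (1/3)Δx:
Δp'_min = ℏ/(2 × (1/3)Δx) = 3 × ℏ/(2Δx) = 3 × Δp_min
Δp'_min = 3 × 1.124e-26 kg·m/s = 3.373e-26 kg·m/s

Since Δp_min ∝ 1/Δx, when Δx is decreased to 1/3 of its original value, Δp_min increases to 3 times its original value.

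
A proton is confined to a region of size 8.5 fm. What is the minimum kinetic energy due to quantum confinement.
71.799 keV

Using the uncertainty principle:

1. Position uncertainty: Δx ≈ 8.500e-15 m
2. Minimum momentum uncertainty: Δp = ℏ/(2Δx) = 6.203e-21 kg·m/s
3. Minimum kinetic energy:
   KE = (Δp)²/(2m) = (6.203e-21)²/(2 × 1.673e-27 kg)
   KE = 1.150e-14 J = 71.799 keV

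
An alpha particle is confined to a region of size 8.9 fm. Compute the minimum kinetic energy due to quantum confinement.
16.485 keV

Using the uncertainty principle:

1. Position uncertainty: Δx ≈ 8.900e-15 m
2. Minimum momentum uncertainty: Δp = ℏ/(2Δx) = 5.925e-21 kg·m/s
3. Minimum kinetic energy:
   KE = (Δp)²/(2m) = (5.925e-21)²/(2 × 6.645e-27 kg)
   KE = 2.641e-15 J = 16.485 keV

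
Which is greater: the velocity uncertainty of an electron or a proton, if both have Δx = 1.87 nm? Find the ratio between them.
The electron has the larger minimum velocity uncertainty, by a ratio of 1836.2.

For both particles, Δp_min = ℏ/(2Δx) = 2.820e-26 kg·m/s (same for both).

The velocity uncertainty is Δv = Δp/m:
- electron: Δv = 2.820e-26 / 9.109e-31 = 3.095e+04 m/s = 30.954 km/s
- proton: Δv = 2.820e-26 / 1.673e-27 = 1.686e+01 m/s = 16.858 m/s

Ratio: 3.095e+04 / 1.686e+01 = 1836.2

The lighter particle has larger velocity uncertainty because Δv ∝ 1/m.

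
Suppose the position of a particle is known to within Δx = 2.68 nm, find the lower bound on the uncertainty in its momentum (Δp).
1.967 × 10^-26 kg·m/s

Using the Heisenberg uncertainty principle:
ΔxΔp ≥ ℏ/2

The minimum uncertainty in momentum is:
Δp_min = ℏ/(2Δx)
Δp_min = (1.055e-34 J·s) / (2 × 2.680e-09 m)
Δp_min = 1.967e-26 kg·m/s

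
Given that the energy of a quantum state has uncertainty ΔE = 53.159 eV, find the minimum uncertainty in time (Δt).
6.191 as

Using the energy-time uncertainty principle:
ΔEΔt ≥ ℏ/2

The minimum uncertainty in time is:
Δt_min = ℏ/(2ΔE)
Δt_min = (1.055e-34 J·s) / (2 × 8.517e-18 J)
Δt_min = 6.191e-18 s = 6.191 as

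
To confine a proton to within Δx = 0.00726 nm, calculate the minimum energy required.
98.419 meV

Localizing a particle requires giving it sufficient momentum uncertainty:

1. From uncertainty principle: Δp ≥ ℏ/(2Δx)
   Δp_min = (1.055e-34 J·s) / (2 × 7.260e-12 m)
   Δp_min = 7.263e-24 kg·m/s

2. This momentum uncertainty corresponds to kinetic energy:
   KE ≈ (Δp)²/(2m) = (7.263e-24)²/(2 × 1.673e-27 kg)
   KE = 1.577e-20 J = 98.419 meV

Tighter localization requires more energy.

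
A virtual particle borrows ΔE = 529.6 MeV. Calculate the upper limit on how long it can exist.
6.214 × 10^-25 s

Using the energy-time uncertainty principle:
ΔEΔt ≥ ℏ/2

For a virtual particle borrowing energy ΔE, the maximum lifetime is:
Δt_max = ℏ/(2ΔE)

Converting energy:
ΔE = 529.6 MeV = 8.485e-11 J

Δt_max = (1.055e-34 J·s) / (2 × 8.485e-11 J)
Δt_max = 6.214e-25 s = 6.214 × 10^-25 s

Virtual particles with higher borrowed energy exist for shorter times.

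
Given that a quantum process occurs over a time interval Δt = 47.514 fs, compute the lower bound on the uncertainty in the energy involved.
6.927 meV

Using the energy-time uncertainty principle:
ΔEΔt ≥ ℏ/2

The minimum uncertainty in energy is:
ΔE_min = ℏ/(2Δt)
ΔE_min = (1.055e-34 J·s) / (2 × 4.751e-14 s)
ΔE_min = 1.110e-21 J = 6.927 meV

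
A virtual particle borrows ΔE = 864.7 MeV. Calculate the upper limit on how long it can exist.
3.806 × 10^-25 s

Using the energy-time uncertainty principle:
ΔEΔt ≥ ℏ/2

For a virtual particle borrowing energy ΔE, the maximum lifetime is:
Δt_max = ℏ/(2ΔE)

Converting energy:
ΔE = 864.7 MeV = 1.385e-10 J

Δt_max = (1.055e-34 J·s) / (2 × 1.385e-10 J)
Δt_max = 3.806e-25 s = 3.806 × 10^-25 s

Virtual particles with higher borrowed energy exist for shorter times.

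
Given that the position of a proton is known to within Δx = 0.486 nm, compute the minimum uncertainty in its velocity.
64.865 m/s

Using the Heisenberg uncertainty principle and Δp = mΔv:
ΔxΔp ≥ ℏ/2
Δx(mΔv) ≥ ℏ/2

The minimum uncertainty in velocity is:
Δv_min = ℏ/(2mΔx)
Δv_min = (1.055e-34 J·s) / (2 × 1.673e-27 kg × 4.860e-10 m)
Δv_min = 6.487e+01 m/s = 64.865 m/s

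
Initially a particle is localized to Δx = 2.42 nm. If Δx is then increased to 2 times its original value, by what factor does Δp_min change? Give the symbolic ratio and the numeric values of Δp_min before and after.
Original Δp_min = 2.179 × 10^-26 kg·m/s; new Δp'_min = 1.089 × 10^-26 kg·m/s; ratio Δp'_min/Δp_min = 1/2.

From the uncertainty principle ΔxΔp ≥ ℏ/2, the minimum momentum uncertainty is Δp_min = ℏ/(2Δx).

Original (Δx = 2.42 nm = 2.420e-09 m):
Δp_min = (1.055e-34 J·s)/(2 × 2.420e-09 m) = 2.179e-26 kg·m/s

When Δx → 2Δx:
Δp'_min = ℏ/(2 × 2Δx) = (1/2) × ℏ/(2Δx) = (1/2) × Δp_min
Δp'_min = 1/2 × 2.179e-26 kg·m/s = 1.089e-26 kg·m/s

Since Δp_min ∝ 1/Δx, when Δx is increased to 2 times its original value, Δp_min decreases to 1/2 of its original value.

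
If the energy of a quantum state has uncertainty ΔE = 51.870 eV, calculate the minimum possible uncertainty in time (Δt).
6.345 as

Using the energy-time uncertainty principle:
ΔEΔt ≥ ℏ/2

The minimum uncertainty in time is:
Δt_min = ℏ/(2ΔE)
Δt_min = (1.055e-34 J·s) / (2 × 8.310e-18 J)
Δt_min = 6.345e-18 s = 6.345 as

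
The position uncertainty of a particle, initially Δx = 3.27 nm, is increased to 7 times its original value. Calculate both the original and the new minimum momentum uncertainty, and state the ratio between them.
Original Δp_min = 1.612 × 10^-26 kg·m/s; new Δp'_min = 2.304 × 10^-27 kg·m/s; ratio Δp'_min/Δp_min = 1/7.

From the uncertainty principle ΔxΔp ≥ ℏ/2, the minimum momentum uncertainty is Δp_min = ℏ/(2Δx).

Original (Δx = 3.27 nm = 3.270e-09 m):
Δp_min = (1.055e-34 J·s)/(2 × 3.270e-09 m) = 1.612e-26 kg·m/s

When Δx → 7Δx:
Δp'_min = ℏ/(2 × 7Δx) = (1/7) × ℏ/(2Δx) = (1/7) × Δp_min
Δp'_min = 1/7 × 1.612e-26 kg·m/s = 2.304e-27 kg·m/s

Since Δp_min ∝ 1/Δx, when Δx is increased to 7 times its original value, Δp_min decreases to 1/7 of its original value.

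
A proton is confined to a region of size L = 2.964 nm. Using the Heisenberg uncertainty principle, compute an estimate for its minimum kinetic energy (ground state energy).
590.470 neV

Using the uncertainty principle to estimate ground state energy:

1. The position uncertainty is approximately the confinement size:
   Δx ≈ L = 2.964e-09 m

2. From ΔxΔp ≥ ℏ/2, the minimum momentum uncertainty is:
   Δp ≈ ℏ/(2L) = 1.779e-26 kg·m/s

3. The kinetic energy is approximately:
   KE ≈ (Δp)²/(2m) = (1.779e-26)²/(2 × 1.673e-27 kg)
   KE ≈ 9.460e-26 J = 590.470 neV

This is an order-of-magnitude estimate of the ground state energy.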